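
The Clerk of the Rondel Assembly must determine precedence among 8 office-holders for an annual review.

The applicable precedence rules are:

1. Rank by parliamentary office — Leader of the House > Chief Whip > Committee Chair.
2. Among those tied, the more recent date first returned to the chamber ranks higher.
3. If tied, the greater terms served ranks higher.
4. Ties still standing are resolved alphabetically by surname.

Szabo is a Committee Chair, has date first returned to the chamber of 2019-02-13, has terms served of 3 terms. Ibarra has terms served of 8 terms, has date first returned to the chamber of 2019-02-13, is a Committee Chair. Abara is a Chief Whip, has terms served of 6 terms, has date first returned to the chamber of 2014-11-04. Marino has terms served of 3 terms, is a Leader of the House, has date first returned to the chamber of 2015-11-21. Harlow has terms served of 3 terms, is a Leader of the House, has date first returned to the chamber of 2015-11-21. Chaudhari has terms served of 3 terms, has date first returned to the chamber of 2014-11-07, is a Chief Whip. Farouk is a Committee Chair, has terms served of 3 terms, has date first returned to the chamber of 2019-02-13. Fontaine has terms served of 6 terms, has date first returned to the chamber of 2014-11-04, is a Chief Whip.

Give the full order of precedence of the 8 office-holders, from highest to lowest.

By parliamentary office: Harlow and Marino (Leader of the House); then Chaudhari, Abara and Fontaine (Chief Whip); then Ibarra, Farouk and Szabo (Committee Chair).
Harlow and Marino both have date first returned to the chamber 2015-11-21, so the next rule applies.
Harlow and Marino both have terms served 3 terms, so the next rule applies.
Among Harlow and Marino, alphabetically by surname: Harlow before Marino.
Among Chaudhari, Abara and Fontaine, by date first returned to the chamber (later first): Chaudhari (2014-11-07) before Abara and Fontaine (2014-11-04).
Abara and Fontaine both have terms served 6 terms, so the next rule applies.
Among Abara and Fontaine, alphabetically by surname: Abara before Fontaine.
Ibarra, Farouk and Szabo all have date first returned to the chamber 2019-02-13, so the next rule applies.
Among Ibarra, Farouk and Szabo, by terms served (higher first): Ibarra (8 terms) before Farouk and Szabo (3 terms).
Among Farouk and Szabo, alphabetically by surname: Farouk before Szabo.
Full order: Harlow, Marino, Chaudhari, Abara, Fontaine, Ibarra, Farouk, Szabo.

Harlow, Marino, Chaudhari, Abara, Fontaine, Ibarra, Farouk, Szabo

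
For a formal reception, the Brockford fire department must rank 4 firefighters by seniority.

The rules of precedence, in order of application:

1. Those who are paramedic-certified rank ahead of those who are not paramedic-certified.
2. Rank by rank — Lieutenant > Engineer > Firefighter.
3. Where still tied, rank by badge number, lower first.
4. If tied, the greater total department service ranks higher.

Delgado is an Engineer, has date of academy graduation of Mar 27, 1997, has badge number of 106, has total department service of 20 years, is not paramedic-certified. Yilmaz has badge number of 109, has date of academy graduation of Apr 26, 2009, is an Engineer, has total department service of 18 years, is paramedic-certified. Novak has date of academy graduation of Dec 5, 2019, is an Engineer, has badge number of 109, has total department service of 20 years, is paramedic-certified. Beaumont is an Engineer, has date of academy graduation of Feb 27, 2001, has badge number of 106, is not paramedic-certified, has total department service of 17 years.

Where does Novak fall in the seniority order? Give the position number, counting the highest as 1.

1

By the first rule: Novak and Yilmaz (both paramedic-certified); then Delgado and Beaumont (both not paramedic-certified).
Novak and Yilmaz are each Engineer, so the next rule applies.
Novak and Yilmaz both have badge number 109, so the next rule applies.
Among Novak and Yilmaz, by total department service (higher first): Novak (20 years) before Yilmaz (18 years).
Delgado and Beaumont are each Engineer, so the next rule applies.
Delgado and Beaumont both have badge number 106, so the next rule applies.
Among Delgado and Beaumont, by total department service (higher first): Delgado (20 years) before Beaumont (17 years).
Order: Novak, Yilmaz, Delgado, Beaumont. So position 1.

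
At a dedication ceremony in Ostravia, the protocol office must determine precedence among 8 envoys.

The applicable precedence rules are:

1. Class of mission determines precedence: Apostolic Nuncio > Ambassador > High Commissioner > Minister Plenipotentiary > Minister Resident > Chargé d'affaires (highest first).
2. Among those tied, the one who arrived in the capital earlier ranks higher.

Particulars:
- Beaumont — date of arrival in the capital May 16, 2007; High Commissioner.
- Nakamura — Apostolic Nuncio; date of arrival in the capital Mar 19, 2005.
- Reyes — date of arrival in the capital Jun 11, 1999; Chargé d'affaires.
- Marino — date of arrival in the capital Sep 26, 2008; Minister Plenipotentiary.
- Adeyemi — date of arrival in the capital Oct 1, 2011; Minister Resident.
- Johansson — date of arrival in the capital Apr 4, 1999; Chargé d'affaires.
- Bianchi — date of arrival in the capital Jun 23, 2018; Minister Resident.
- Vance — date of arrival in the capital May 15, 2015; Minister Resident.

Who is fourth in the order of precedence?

By class of mission: Nakamura (Apostolic Nuncio); then Beaumont (High Commissioner); then Marino (Minister Plenipotentiary); then Adeyemi, Vance and Bianchi (Minister Resident); then Johansson and Reyes (Chargé d'affaires).
Among Adeyemi, Vance and Bianchi, by date of arrival in the capital (earlier first): Adeyemi (Oct 1, 2011) before Vance (May 15, 2015) before Bianchi (Jun 23, 2018).
Among Johansson and Reyes, by date of arrival in the capital (earlier first): Johansson (Apr 4, 1999) before Reyes (Jun 11, 1999).
Order: Nakamura, Beaumont, Marino, Adeyemi, Vance, Bianchi, Johansson, Reyes.

Adeyemi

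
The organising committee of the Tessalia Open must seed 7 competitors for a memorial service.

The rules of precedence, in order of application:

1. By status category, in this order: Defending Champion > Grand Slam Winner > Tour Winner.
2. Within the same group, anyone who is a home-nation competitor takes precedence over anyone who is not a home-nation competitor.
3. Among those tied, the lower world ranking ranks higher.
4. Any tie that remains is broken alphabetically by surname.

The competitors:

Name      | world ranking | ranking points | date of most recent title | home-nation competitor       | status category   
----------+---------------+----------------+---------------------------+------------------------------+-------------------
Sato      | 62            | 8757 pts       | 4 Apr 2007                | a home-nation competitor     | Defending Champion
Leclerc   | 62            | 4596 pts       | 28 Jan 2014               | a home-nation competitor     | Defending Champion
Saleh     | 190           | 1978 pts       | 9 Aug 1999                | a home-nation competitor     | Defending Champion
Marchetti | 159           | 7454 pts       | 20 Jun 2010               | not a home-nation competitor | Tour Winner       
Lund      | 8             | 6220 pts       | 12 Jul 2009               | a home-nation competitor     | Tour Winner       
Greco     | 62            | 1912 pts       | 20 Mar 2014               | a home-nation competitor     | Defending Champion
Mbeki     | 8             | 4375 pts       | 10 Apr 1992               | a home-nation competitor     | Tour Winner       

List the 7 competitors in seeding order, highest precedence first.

Greco, Leclerc, Sato, Saleh, Lund, Mbeki, Marchetti

By status category: Greco, Leclerc, Sato and Saleh (Defending Champion); then Lund, Mbeki and Marchetti (Tour Winner).
Greco, Leclerc, Sato and Saleh are each a home-nation competitor, so the next rule applies.
Among Greco, Leclerc, Sato and Saleh, by world ranking (lower first): Greco, Leclerc and Sato (62) before Saleh (190).
Among Greco, Leclerc and Sato, alphabetically by surname: Greco before Leclerc before Sato.
Among Lund, Mbeki and Marchetti, a home-nation competitor before not a home-nation competitor: Lund and Mbeki (a home-nation competitor) before Marchetti (not a home-nation competitor).
Lund and Mbeki both have world ranking 8, so the next rule applies.
Among Lund and Mbeki, alphabetically by surname: Lund before Mbeki.
Full order: Greco, Leclerc, Sato, Saleh, Lund, Mbeki, Marchetti.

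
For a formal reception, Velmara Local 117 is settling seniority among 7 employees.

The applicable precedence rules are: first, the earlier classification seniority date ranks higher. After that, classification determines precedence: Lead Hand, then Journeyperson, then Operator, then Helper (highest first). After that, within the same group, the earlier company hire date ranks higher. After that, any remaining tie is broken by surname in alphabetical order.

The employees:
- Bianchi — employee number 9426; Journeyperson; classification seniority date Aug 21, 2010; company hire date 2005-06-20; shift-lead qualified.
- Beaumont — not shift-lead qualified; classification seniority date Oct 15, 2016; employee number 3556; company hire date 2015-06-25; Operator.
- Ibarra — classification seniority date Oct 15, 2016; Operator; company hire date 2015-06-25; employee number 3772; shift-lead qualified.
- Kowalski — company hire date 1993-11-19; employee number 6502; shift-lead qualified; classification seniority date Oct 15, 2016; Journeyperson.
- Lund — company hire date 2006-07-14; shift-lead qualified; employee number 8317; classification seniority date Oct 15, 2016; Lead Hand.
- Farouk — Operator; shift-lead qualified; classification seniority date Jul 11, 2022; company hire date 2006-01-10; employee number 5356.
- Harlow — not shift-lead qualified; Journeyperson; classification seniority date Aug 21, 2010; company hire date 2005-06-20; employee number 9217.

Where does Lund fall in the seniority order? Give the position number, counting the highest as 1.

By classification seniority date (earlier first): Bianchi and Harlow (both Aug 21, 2010); then Lund, Kowalski, Beaumont and Ibarra (each Oct 15, 2016); then Farouk (Jul 11, 2022).
Bianchi and Harlow are each Journeyperson, so the next rule applies.
Bianchi and Harlow both have company hire date 2005-06-20, so the next rule applies.
Among Bianchi and Harlow, alphabetically by surname: Bianchi before Harlow.
Among Lund, Kowalski, Beaumont and Ibarra, by classification: Lund (Lead Hand) before Kowalski (Journeyperson) before Beaumont and Ibarra (Operator).
Beaumont and Ibarra both have company hire date 2015-06-25, so the next rule applies.
Among Beaumont and Ibarra, alphabetically by surname: Beaumont before Ibarra.
Order: Bianchi, Harlow, Lund, Kowalski, Beaumont, Ibarra, Farouk. So position 3.

3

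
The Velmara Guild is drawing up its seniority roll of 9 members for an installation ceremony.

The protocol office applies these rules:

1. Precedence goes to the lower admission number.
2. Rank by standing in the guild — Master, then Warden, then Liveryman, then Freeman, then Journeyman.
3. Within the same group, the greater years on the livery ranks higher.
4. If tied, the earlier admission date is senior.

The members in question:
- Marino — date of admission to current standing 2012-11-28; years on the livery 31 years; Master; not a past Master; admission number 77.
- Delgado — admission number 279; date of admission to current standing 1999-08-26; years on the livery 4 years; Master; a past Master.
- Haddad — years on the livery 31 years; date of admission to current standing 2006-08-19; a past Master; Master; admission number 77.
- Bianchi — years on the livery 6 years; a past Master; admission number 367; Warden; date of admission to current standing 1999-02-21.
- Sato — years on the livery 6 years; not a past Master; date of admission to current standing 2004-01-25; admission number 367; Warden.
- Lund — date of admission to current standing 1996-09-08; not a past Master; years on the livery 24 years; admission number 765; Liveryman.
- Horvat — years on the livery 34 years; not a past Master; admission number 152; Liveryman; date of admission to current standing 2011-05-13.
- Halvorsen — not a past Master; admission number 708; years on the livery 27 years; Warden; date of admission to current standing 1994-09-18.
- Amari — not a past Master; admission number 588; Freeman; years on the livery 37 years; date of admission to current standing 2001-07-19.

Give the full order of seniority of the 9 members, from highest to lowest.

Haddad, Marino, Horvat, Delgado, Bianchi, Sato, Amari, Halvorsen, Lund

By admission number (lower first): Haddad and Marino (both 77); then Horvat (152); then Delgado (279); then Bianchi and Sato (both 367); then Amari (588); then Halvorsen (708); then Lund (765).
Haddad and Marino are each Master, so the next rule applies.
Haddad and Marino both have years on the livery 31 years, so the next rule applies.
Among Haddad and Marino, by date of admission to current standing (earlier first): Haddad (2006-08-19) before Marino (2012-11-28).
Bianchi and Sato are each Warden, so the next rule applies.
Bianchi and Sato both have years on the livery 6 years, so the next rule applies.
Among Bianchi and Sato, by date of admission to current standing (earlier first): Bianchi (1999-02-21) before Sato (2004-01-25).
Full order: Haddad, Marino, Horvat, Delgado, Bianchi, Sato, Amari, Halvorsen, Lund.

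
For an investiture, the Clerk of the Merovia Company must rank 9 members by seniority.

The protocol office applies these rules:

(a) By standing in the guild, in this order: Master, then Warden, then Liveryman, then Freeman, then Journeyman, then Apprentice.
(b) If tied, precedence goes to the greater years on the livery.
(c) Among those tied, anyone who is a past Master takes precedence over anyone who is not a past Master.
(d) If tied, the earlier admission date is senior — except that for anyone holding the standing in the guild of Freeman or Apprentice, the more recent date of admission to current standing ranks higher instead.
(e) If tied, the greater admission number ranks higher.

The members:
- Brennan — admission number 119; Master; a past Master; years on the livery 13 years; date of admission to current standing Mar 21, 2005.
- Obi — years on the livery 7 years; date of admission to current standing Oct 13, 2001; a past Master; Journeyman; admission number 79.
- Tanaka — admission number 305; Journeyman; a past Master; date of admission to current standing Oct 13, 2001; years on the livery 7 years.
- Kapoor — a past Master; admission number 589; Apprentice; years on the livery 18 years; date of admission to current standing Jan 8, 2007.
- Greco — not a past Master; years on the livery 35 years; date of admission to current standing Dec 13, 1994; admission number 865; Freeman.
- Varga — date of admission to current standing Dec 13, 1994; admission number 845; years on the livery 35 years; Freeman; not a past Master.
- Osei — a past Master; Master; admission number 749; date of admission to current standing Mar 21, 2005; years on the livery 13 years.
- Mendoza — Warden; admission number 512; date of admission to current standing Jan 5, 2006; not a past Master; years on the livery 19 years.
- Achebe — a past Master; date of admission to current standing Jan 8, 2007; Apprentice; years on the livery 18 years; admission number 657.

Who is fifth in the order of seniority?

By standing in the guild: Osei and Brennan (Master); then Mendoza (Warden); then Greco and Varga (Freeman); then Tanaka and Obi (Journeyman); then Achebe and Kapoor (Apprentice).
Osei and Brennan both have years on the livery 13 years, so the next rule applies.
Osei and Brennan are each a past Master, so the next rule applies.
Osei and Brennan both have date of admission to current standing Mar 21, 2005, so the next rule applies.
Among Osei and Brennan, by admission number (higher first): Osei (749) before Brennan (119).
Greco and Varga both have years on the livery 35 years, so the next rule applies.
Greco and Varga are each not a past Master, so the next rule applies.
Greco and Varga both have date of admission to current standing Dec 13, 1994, so the next rule applies.
Among Greco and Varga, by admission number (higher first): Greco (865) before Varga (845).
Tanaka and Obi both have years on the livery 7 years, so the next rule applies.
Tanaka and Obi are each a past Master, so the next rule applies.
Tanaka and Obi both have date of admission to current standing Oct 13, 2001, so the next rule applies.
Among Tanaka and Obi, by admission number (higher first): Tanaka (305) before Obi (79).
Achebe and Kapoor both have years on the livery 18 years, so the next rule applies.
Achebe and Kapoor are each a past Master, so the next rule applies.
Achebe and Kapoor both have date of admission to current standing Jan 8, 2007, so the next rule applies.
Among Achebe and Kapoor, by admission number (higher first): Achebe (657) before Kapoor (589).
Order: Osei, Brennan, Mendoza, Greco, Varga, Tanaka, Obi, Achebe, Kapoor.

Varga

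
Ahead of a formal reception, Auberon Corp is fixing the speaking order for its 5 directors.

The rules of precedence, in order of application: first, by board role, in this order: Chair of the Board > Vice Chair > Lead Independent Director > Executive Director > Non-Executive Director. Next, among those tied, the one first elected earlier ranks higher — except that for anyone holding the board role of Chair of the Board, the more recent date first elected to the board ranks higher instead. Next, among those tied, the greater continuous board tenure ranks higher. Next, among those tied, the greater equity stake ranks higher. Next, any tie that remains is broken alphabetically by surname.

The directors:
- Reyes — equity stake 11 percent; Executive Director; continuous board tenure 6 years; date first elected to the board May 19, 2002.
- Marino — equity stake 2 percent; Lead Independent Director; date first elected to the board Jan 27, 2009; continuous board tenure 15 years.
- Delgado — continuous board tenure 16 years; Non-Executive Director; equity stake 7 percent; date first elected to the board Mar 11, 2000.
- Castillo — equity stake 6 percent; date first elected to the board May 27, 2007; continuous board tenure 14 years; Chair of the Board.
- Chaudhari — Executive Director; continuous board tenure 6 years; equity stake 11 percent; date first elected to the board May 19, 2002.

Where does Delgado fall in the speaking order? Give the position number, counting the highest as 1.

5

By board role: Castillo (Chair of the Board); then Marino (Lead Independent Director); then Chaudhari and Reyes (Executive Director); then Delgado (Non-Executive Director).
Chaudhari and Reyes both have date first elected to the board May 19, 2002, so the next rule applies.
Chaudhari and Reyes both have continuous board tenure 6 years, so the next rule applies.
Chaudhari and Reyes both have equity stake 11 percent, so the next rule applies.
Among Chaudhari and Reyes, alphabetically by surname: Chaudhari before Reyes.
Order: Castillo, Marino, Chaudhari, Reyes, Delgado. So position 5.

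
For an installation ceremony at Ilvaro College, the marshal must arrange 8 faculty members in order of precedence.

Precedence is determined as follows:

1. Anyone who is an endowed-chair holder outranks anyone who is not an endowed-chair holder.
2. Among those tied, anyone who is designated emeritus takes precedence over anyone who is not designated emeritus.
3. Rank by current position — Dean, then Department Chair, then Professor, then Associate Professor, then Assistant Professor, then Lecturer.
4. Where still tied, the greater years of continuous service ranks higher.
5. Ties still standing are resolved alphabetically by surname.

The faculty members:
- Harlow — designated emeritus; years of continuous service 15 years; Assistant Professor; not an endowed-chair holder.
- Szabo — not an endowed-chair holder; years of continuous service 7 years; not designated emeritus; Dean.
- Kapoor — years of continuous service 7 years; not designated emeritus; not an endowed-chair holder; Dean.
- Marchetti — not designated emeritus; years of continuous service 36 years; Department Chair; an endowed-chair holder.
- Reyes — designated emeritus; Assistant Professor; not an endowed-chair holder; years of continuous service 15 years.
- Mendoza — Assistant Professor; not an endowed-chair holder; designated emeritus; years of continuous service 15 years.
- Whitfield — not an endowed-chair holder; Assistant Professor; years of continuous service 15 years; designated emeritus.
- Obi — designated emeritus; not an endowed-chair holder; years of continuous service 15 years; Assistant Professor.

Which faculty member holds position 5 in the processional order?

Reyes

By the first rule: Marchetti (an endowed-chair holder); then Harlow, Mendoza, Obi, Reyes, Whitfield, Kapoor and Szabo (each not an endowed-chair holder).
Among Harlow, Mendoza, Obi, Reyes, Whitfield, Kapoor and Szabo, designated emeritus before not designated emeritus: Harlow, Mendoza, Obi, Reyes and Whitfield (designated emeritus) before Kapoor and Szabo (not designated emeritus).
Harlow, Mendoza, Obi, Reyes and Whitfield are each Assistant Professor, so the next rule applies.
Harlow, Mendoza, Obi, Reyes and Whitfield all have years of continuous service 15 years, so the next rule applies.
Among Harlow, Mendoza, Obi, Reyes and Whitfield, alphabetically by surname: Harlow before Mendoza before Obi before Reyes before Whitfield.
Kapoor and Szabo are each Dean, so the next rule applies.
Kapoor and Szabo both have years of continuous service 7 years, so the next rule applies.
Among Kapoor and Szabo, alphabetically by surname: Kapoor before Szabo.
Order: Marchetti, Harlow, Mendoza, Obi, Reyes, Whitfield, Kapoor, Szabo.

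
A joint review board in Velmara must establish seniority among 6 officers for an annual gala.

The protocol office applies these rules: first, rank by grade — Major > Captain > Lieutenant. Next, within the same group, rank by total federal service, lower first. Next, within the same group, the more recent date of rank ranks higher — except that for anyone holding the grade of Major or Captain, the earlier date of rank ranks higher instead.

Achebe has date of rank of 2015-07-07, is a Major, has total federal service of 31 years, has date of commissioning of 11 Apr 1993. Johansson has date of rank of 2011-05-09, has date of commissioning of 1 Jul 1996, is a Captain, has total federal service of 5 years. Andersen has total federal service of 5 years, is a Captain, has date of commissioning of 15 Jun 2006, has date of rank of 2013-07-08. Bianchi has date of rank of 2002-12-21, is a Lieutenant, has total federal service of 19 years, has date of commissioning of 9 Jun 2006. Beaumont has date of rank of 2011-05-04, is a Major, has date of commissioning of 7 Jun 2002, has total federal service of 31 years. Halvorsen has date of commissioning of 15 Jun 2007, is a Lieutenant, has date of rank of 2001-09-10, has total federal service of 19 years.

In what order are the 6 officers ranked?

Beaumont, Achebe, Johansson, Andersen, Bianchi, Halvorsen

By grade: Beaumont and Achebe (Major); then Johansson and Andersen (Captain); then Bianchi and Halvorsen (Lieutenant).
Beaumont and Achebe both have total federal service 31 years, so the next rule applies.
Among Beaumont and Achebe, by date of rank (earlier first) (reversed rule for this group): Beaumont (2011-05-04) before Achebe (2015-07-07).
Johansson and Andersen both have total federal service 5 years, so the next rule applies.
Among Johansson and Andersen, by date of rank (earlier first) (reversed rule for this group): Johansson (2011-05-09) before Andersen (2013-07-08).
Bianchi and Halvorsen both have total federal service 19 years, so the next rule applies.
Among Bianchi and Halvorsen, by date of rank (later first): Bianchi (2002-12-21) before Halvorsen (2001-09-10).
Full order: Beaumont, Achebe, Johansson, Andersen, Bianchi, Halvorsen.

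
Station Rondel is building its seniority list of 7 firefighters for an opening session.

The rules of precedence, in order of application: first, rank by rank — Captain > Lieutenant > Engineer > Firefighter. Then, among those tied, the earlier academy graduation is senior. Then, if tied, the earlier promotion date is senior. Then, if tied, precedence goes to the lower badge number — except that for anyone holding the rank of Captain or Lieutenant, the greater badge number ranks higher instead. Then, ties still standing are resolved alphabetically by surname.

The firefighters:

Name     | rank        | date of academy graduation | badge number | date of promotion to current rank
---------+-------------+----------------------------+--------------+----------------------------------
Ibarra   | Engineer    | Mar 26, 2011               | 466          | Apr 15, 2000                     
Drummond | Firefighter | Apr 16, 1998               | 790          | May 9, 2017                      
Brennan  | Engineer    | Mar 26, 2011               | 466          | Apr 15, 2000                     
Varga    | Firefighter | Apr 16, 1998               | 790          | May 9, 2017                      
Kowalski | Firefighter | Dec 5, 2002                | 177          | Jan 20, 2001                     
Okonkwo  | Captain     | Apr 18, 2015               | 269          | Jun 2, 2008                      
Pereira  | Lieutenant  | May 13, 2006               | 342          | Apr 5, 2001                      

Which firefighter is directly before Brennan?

Pereira

By rank: Okonkwo (Captain); then Pereira (Lieutenant); then Brennan and Ibarra (Engineer); then Drummond, Varga and Kowalski (Firefighter).
Brennan and Ibarra both have date of academy graduation Mar 26, 2011, so the next rule applies.
Brennan and Ibarra both have date of promotion to current rank Apr 15, 2000, so the next rule applies.
Brennan and Ibarra both have badge number 466, so the next rule applies.
Among Brennan and Ibarra, alphabetically by surname: Brennan before Ibarra.
Among Drummond, Varga and Kowalski, by date of academy graduation (earlier first): Drummond and Varga (Apr 16, 1998) before Kowalski (Dec 5, 2002).
Drummond and Varga both have date of promotion to current rank May 9, 2017, so the next rule applies.
Drummond and Varga both have badge number 790, so the next rule applies.
Among Drummond and Varga, alphabetically by surname: Drummond before Varga.
Order: Okonkwo, Pereira, Brennan, Ibarra, Drummond, Varga, Kowalski.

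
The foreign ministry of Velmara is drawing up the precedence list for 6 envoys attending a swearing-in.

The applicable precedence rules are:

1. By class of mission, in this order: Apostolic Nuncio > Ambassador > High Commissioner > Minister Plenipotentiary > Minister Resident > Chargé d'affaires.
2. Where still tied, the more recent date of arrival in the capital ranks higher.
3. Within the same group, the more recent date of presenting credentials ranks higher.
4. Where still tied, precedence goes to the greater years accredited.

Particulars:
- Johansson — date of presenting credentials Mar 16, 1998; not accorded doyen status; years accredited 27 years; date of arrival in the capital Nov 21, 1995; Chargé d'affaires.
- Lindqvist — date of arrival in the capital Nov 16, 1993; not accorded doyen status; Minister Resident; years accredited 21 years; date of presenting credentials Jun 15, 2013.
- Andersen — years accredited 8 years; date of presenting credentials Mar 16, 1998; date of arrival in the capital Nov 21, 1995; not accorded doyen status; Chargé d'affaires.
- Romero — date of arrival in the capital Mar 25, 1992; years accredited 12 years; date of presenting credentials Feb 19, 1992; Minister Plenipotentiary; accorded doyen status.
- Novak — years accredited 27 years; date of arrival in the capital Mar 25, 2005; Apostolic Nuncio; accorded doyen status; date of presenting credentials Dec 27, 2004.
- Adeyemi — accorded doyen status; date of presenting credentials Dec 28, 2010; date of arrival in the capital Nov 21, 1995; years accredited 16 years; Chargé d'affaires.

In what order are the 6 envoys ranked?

Novak, Romero, Lindqvist, Adeyemi, Johansson, Andersen

By class of mission: Novak (Apostolic Nuncio); then Romero (Minister Plenipotentiary); then Lindqvist (Minister Resident); then Adeyemi, Johansson and Andersen (Chargé d'affaires).
Adeyemi, Johansson and Andersen all have date of arrival in the capital Nov 21, 1995, so the next rule applies.
Among Adeyemi, Johansson and Andersen, by date of presenting credentials (later first): Adeyemi (Dec 28, 2010) before Johansson and Andersen (Mar 16, 1998).
Among Johansson and Andersen, by years accredited (higher first): Johansson (27 years) before Andersen (8 years).
Full order: Novak, Romero, Lindqvist, Adeyemi, Johansson, Andersen.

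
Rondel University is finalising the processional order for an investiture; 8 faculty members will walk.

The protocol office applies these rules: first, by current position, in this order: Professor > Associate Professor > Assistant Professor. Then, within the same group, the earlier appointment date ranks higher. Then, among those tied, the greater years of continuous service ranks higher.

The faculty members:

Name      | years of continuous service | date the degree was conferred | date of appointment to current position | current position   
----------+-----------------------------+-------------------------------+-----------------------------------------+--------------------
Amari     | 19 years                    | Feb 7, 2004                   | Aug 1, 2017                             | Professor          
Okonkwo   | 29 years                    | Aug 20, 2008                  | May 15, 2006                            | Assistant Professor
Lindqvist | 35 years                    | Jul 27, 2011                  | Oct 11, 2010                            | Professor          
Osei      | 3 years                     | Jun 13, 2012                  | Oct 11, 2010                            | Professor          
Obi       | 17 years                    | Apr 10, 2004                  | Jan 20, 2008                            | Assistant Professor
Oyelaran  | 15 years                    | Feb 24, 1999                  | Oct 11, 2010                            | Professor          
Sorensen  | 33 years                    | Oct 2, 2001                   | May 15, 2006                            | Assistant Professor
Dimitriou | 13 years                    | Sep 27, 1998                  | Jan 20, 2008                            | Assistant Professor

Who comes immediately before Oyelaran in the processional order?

Lindqvist

By current position: Lindqvist, Oyelaran, Osei and Amari (Professor); then Sorensen, Okonkwo, Obi and Dimitriou (Assistant Professor).
Among Lindqvist, Oyelaran, Osei and Amari, by date of appointment to current position (earlier first): Lindqvist, Oyelaran and Osei (Oct 11, 2010) before Amari (Aug 1, 2017).
Among Lindqvist, Oyelaran and Osei, by years of continuous service (higher first): Lindqvist (35 years) before Oyelaran (15 years) before Osei (3 years).
Among Sorensen, Okonkwo, Obi and Dimitriou, by date of appointment to current position (earlier first): Sorensen and Okonkwo (May 15, 2006) before Obi and Dimitriou (Jan 20, 2008).
Among Sorensen and Okonkwo, by years of continuous service (higher first): Sorensen (33 years) before Okonkwo (29 years).
Among Obi and Dimitriou, by years of continuous service (higher first): Obi (17 years) before Dimitriou (13 years).
Order: Lindqvist, Oyelaran, Osei, Amari, Sorensen, Okonkwo, Obi, Dimitriou.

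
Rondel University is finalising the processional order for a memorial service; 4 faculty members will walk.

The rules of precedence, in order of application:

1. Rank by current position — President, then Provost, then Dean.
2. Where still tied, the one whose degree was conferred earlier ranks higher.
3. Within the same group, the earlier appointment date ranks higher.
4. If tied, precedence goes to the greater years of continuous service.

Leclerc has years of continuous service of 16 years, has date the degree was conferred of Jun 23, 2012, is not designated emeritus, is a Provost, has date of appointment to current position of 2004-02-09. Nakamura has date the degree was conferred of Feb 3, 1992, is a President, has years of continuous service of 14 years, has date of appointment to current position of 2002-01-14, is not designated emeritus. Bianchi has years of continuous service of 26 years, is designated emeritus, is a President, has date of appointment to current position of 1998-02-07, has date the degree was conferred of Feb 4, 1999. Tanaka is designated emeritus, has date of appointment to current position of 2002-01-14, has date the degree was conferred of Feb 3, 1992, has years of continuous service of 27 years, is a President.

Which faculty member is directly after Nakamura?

Bianchi

By current position: Tanaka, Nakamura and Bianchi (President); then Leclerc (Provost).
Among Tanaka, Nakamura and Bianchi, by date the degree was conferred (earlier first): Tanaka and Nakamura (Feb 3, 1992) before Bianchi (Feb 4, 1999).
Tanaka and Nakamura both have date of appointment to current position 2002-01-14, so the next rule applies.
Among Tanaka and Nakamura, by years of continuous service (higher first): Tanaka (27 years) before Nakamura (14 years).
Order: Tanaka, Nakamura, Bianchi, Leclerc.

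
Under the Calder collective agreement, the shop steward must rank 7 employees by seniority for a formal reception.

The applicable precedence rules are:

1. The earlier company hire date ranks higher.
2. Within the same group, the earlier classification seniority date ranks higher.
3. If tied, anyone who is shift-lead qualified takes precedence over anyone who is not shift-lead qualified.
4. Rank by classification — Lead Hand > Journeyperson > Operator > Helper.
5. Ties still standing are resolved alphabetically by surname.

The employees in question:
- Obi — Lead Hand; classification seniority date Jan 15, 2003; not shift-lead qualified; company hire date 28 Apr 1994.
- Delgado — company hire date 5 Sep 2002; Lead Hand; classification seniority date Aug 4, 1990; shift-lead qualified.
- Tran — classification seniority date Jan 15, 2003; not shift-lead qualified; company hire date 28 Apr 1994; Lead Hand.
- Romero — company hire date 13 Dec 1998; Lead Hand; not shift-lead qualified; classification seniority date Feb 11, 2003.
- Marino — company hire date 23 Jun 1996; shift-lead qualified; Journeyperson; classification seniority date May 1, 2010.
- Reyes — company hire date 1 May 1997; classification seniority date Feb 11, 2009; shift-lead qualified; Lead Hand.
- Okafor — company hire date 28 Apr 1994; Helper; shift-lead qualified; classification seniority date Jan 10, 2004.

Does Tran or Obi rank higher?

Obi

By company hire date (earlier first): Obi, Tran and Okafor (each 28 Apr 1994); then Marino (23 Jun 1996); then Reyes (1 May 1997); then Romero (13 Dec 1998); then Delgado (5 Sep 2002).
Among Obi, Tran and Okafor, by classification seniority date (earlier first): Obi and Tran (Jan 15, 2003) before Okafor (Jan 10, 2004).
Obi and Tran are each not shift-lead qualified, so the next rule applies.
Obi and Tran are each Lead Hand, so the next rule applies.
Among Obi and Tran, alphabetically by surname: Obi before Tran.
So Obi takes precedence.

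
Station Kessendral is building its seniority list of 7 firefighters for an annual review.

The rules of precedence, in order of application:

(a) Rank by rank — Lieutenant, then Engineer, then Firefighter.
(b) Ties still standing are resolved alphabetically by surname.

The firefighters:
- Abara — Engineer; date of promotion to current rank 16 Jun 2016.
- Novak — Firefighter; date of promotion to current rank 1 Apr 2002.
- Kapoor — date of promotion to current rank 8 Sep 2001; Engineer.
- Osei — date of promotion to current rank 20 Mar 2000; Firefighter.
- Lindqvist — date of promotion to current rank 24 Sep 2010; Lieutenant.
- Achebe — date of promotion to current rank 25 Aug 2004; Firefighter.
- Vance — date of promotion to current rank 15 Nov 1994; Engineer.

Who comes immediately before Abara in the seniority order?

Lindqvist

By rank: Lindqvist (Lieutenant); then Abara, Kapoor and Vance (Engineer); then Achebe, Novak and Osei (Firefighter).
Among Abara, Kapoor and Vance, alphabetically by surname: Abara before Kapoor before Vance.
Among Achebe, Novak and Osei, alphabetically by surname: Achebe before Novak before Osei.
Order: Lindqvist, Abara, Kapoor, Vance, Achebe, Novak, Osei.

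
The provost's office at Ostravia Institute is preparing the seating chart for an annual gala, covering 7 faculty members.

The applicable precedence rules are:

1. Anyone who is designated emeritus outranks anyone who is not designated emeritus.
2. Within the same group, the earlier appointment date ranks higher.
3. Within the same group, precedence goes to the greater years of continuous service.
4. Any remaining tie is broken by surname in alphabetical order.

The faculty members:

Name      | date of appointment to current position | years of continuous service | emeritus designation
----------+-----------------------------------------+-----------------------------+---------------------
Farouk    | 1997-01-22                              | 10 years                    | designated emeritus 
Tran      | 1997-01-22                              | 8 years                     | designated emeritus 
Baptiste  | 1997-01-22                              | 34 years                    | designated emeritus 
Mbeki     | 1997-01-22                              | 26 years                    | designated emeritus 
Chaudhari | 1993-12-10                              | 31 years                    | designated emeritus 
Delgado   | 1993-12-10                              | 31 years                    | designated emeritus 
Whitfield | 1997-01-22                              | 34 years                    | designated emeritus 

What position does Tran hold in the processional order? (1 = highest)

By the first rule: Chaudhari, Delgado, Baptiste, Whitfield, Mbeki, Farouk and Tran (each designated emeritus).
Among Chaudhari, Delgado, Baptiste, Whitfield, Mbeki, Farouk and Tran, by date of appointment to current position (earlier first): Chaudhari and Delgado (1993-12-10) before Baptiste, Whitfield, Mbeki, Farouk and Tran (1997-01-22).
Chaudhari and Delgado both have years of continuous service 31 years, so the next rule applies.
Among Chaudhari and Delgado, alphabetically by surname: Chaudhari before Delgado.
Among Baptiste, Whitfield, Mbeki, Farouk and Tran, by years of continuous service (higher first): Baptiste and Whitfield (34 years) before Mbeki (26 years) before Farouk (10 years) before Tran (8 years).
Among Baptiste and Whitfield, alphabetically by surname: Baptiste before Whitfield.
Order: Chaudhari, Delgado, Baptiste, Whitfield, Mbeki, Farouk, Tran. So position 7.

7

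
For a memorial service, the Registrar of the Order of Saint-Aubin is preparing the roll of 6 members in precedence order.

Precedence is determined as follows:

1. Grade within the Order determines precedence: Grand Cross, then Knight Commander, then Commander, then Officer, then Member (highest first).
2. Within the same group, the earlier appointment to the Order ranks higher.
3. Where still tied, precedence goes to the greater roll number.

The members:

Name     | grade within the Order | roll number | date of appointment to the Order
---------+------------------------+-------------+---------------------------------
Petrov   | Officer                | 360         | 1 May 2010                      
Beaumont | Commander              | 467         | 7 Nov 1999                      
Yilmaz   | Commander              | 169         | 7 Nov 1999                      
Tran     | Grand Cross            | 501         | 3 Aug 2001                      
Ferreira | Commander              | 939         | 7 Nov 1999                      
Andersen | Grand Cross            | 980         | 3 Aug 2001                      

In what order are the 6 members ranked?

Andersen, Tran, Ferreira, Beaumont, Yilmaz, Petrov

By grade within the Order: Andersen and Tran (Grand Cross); then Ferreira, Beaumont and Yilmaz (Commander); then Petrov (Officer).
Andersen and Tran both have date of appointment to the Order 3 Aug 2001, so the next rule applies.
Among Andersen and Tran, by roll number (higher first): Andersen (980) before Tran (501).
Ferreira, Beaumont and Yilmaz all have date of appointment to the Order 7 Nov 1999, so the next rule applies.
Among Ferreira, Beaumont and Yilmaz, by roll number (higher first): Ferreira (939) before Beaumont (467) before Yilmaz (169).
Full order: Andersen, Tran, Ferreira, Beaumont, Yilmaz, Petrov.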